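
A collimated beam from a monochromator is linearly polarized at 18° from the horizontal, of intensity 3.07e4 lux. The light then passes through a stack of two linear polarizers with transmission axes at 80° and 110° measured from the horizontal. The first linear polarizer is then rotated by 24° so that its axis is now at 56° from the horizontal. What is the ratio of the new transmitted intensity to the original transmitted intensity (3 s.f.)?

I_new/I_old ≈ 1.30

Before rotation:
By Malus's law, I₁ = I₀ cos²(80° − 18°) = I₀ cos²(62°) = 0.2204 I₀.
I₂ = I₁ cos²(110° − 80°) = 0.2204 I₀ · cos²(30°) = 0.1653 I₀.
After rotation:
I₁ = I₀ cos²(56° − 18°) = I₀ cos²(38°) = 0.621 I₀.
I₂ = I₁ cos²(110° − 56°) = 0.621 I₀ · cos²(54°) = 0.2145 I₀.
Ratio = 0.2145 / 0.1653 = 1.298.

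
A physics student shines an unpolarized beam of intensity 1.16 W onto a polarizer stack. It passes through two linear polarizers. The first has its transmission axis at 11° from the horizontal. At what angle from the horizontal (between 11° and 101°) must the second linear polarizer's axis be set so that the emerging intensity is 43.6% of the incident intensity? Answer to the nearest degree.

θ ≈ 32°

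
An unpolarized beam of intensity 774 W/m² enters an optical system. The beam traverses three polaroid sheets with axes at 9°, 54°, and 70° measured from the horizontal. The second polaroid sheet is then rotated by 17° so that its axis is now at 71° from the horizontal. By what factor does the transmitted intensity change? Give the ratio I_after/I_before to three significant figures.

I_new/I_old ≈ 0.477

Before rotation:
Unpolarized light through the first polarizer → I₁ = ½ I₀, now polarized at 9°.
I₂ = I₁ cos²(54° − 9°) = 0.5 I₀ · cos²(45°) = 0.25 I₀.
I₃ = I₂ cos²(70° − 54°) = 0.25 I₀ · cos²(16°) = 0.231 I₀.
After rotation:
Unpolarized light through the first polarizer → I₁ = ½ I₀, now polarized at 9°.
I₂ = I₁ cos²(71° − 9°) = 0.5 I₀ · cos²(62°) = 0.1102 I₀.
I₃ = I₂ cos²(70° − 71°) = 0.1102 I₀ · cos²(1°) = 0.1102 I₀.
Ratio = 0.1102 / 0.231 = 0.4769.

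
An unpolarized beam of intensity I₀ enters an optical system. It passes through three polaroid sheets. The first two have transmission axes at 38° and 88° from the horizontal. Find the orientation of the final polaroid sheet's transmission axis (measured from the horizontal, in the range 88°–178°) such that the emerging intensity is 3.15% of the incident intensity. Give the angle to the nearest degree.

θ ≈ 155°

Unpolarized light through the first polarizer → I₁ = ½ I₀, now polarized at 38°.
I₂ = I₁ cos²(88° − 38°) = 0.5 I₀ · cos²(50°) = 0.2066 I₀.
Need I₃/I₀ = 0.0315, so cos²(θ − 88°) = 0.0315 / 0.2066 = 0.1525.
θ − 88° = arccos(√0.1525) = 67.0°, giving θ ≈ 88 + 67.0 = 155.0°.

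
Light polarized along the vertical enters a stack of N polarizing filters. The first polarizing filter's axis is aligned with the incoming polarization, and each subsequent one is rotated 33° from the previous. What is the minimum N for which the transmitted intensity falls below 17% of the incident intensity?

First polarizer is aligned with the polarization: full transmission.
Each further stage multiplies by cos²(33°) = 0.7034.
After N polarizers: T = 0.7034^(N−1). Require T < 0.17 ⇒ N−1 > ln(0.17)/ln(0.7034) = 5.04, so N−1 ≥ 6 and N = 7.
Check: N=7 gives T = 0.1211 < 0.17; N=6 gives T = 0.1722.

N = 7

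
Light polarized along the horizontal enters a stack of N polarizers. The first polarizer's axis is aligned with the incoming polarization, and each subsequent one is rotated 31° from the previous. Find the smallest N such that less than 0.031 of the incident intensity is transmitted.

N = 13

First polarizer is aligned with the polarization: full transmission.
Each further stage multiplies by cos²(31°) = 0.7347.
After N polarizers: T = 0.7347^(N−1). Require T < 0.031 ⇒ N−1 > ln(0.031)/ln(0.7347) = 11.27, so N−1 ≥ 12 and N = 13.
Check: N=13 gives T = 0.02475 < 0.031; N=12 gives T = 0.03369.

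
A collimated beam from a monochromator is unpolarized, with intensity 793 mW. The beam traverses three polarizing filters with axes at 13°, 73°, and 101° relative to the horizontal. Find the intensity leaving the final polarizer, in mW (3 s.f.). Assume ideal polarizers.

I ≈ 77.3 mW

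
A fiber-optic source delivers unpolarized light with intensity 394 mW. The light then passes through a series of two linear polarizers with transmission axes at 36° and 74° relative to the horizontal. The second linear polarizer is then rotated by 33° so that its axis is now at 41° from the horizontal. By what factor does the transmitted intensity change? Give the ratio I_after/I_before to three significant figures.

Before rotation:
Unpolarized light through the first polarizer → I₁ = ½ I₀, now polarized at 36°.
I₂ = I₁ cos²(74° − 36°) = 0.5 I₀ · cos²(38°) = 0.3105 I₀.
After rotation:
Unpolarized light through the first polarizer → I₁ = ½ I₀, now polarized at 36°.
I₂ = I₁ cos²(41° − 36°) = 0.5 I₀ · cos²(5°) = 0.4962 I₀.
Ratio = 0.4962 / 0.3105 = 1.598.

I_new/I_old ≈ 1.60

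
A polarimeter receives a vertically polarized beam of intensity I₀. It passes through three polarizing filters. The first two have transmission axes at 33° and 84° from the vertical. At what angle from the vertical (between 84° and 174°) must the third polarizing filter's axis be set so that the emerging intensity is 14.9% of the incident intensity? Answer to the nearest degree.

θ ≈ 127°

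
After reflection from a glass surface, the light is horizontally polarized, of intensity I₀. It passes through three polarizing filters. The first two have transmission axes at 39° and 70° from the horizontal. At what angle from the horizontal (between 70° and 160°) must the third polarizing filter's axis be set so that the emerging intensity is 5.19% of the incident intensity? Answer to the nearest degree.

θ ≈ 140°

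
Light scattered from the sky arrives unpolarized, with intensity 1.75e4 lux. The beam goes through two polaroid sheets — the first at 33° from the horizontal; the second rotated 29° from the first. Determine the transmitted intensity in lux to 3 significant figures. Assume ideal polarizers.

I ≈ 6690 lux

Unpolarized light through the first polarizer → I₁ = 1.75e4 lux/2 = 8750 lux, polarized at 33°.
I₂ = I₁ · cos²(29°) = 8750 · 0.765 = 6693 lux.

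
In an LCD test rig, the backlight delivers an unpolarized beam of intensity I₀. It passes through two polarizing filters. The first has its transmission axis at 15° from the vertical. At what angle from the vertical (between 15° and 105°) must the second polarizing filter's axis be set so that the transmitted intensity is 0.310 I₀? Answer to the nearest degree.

θ ≈ 53°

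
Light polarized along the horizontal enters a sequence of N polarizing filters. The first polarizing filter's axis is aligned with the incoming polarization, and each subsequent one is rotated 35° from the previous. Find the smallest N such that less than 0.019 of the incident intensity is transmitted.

First polarizer is aligned with the polarization: full transmission.
Each further stage multiplies by cos²(35°) = 0.671.
After N polarizers: T = 0.671^(N−1). Require T < 0.019 ⇒ N−1 > ln(0.019)/ln(0.671) = 9.93, so N−1 ≥ 10 and N = 11.
Check: N=11 gives T = 0.01851 < 0.019; N=10 gives T = 0.02758.

N = 11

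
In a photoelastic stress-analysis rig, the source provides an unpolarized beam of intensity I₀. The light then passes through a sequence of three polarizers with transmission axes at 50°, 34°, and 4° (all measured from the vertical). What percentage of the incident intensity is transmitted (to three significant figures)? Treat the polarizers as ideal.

Unpolarized light through the first polarizer → I₁ = ½ I₀, now polarized at 50°.
I₂ = I₁ cos²(34° − 50°) = 0.5 I₀ · cos²(16°) = 0.462 I₀.
I₃ = I₂ cos²(4° − 34°) = 0.462 I₀ · cos²(30°) = 0.3465 I₀.
That is 34.65% of the incident intensity.

≈ 34.7%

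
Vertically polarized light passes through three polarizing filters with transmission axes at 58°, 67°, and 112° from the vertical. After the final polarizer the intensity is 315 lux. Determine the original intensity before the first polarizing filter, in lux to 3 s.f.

I₁ = I₀ cos²(58° − 0°) = I₀ cos²(58°) = 0.2808 I₀.
I₂ = I₁ cos²(67° − 58°) = 0.2808 I₀ · cos²(9°) = 0.2739 I₀.
I₃ = I₂ cos²(112° − 67°) = 0.2739 I₀ · cos²(45°) = 0.137 I₀.
So 315 lux = 0.137 I₀, giving I₀ = 315/0.137 = 2300 lux.

I₀ ≈ 2300 lux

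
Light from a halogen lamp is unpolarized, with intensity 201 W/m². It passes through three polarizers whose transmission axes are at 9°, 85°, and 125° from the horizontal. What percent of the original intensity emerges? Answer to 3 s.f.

≈ 1.72%

Unpolarized light through the first polarizer → I₁ = 201 W/m²/2 = 100.5 W/m², polarized at 9°.
I₂ = I₁ · cos²(76°) = 100.5 · 0.05853 = 5.882 W/m².
I₃ = I₂ · cos²(40°) = 5.882 · 0.5868 = 3.452 W/m².
That is 1.717% of the incident intensity.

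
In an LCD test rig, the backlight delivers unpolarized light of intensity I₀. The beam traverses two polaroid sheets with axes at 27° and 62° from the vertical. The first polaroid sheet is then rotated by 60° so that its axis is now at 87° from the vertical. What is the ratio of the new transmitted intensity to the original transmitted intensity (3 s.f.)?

Before rotation:
Unpolarized light through the first polarizer → I₁ = ½ I₀, now polarized at 27°.
I₂ = I₁ cos²(62° − 27°) = 0.5 I₀ · cos²(35°) = 0.3355 I₀.
After rotation:
Unpolarized light through the first polarizer → I₁ = ½ I₀, now polarized at 87°.
I₂ = I₁ cos²(62° − 87°) = 0.5 I₀ · cos²(25°) = 0.4107 I₀.
Ratio = 0.4107 / 0.3355 = 1.224.

I_new/I_old ≈ 1.22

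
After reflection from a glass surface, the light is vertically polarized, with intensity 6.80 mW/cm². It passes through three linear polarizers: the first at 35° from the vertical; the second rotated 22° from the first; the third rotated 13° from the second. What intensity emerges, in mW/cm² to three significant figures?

By Malus's law, I₁ = 6.80 mW/cm² · cos²(35°) = 4.563 mW/cm².
I₂ = I₁ · cos²(22°) = 4.563 · 0.8597 = 3.923 mW/cm².
I₃ = I₂ · cos²(13°) = 3.923 · 0.9494 = 3.724 mW/cm².

I ≈ 3.72 mW/cm²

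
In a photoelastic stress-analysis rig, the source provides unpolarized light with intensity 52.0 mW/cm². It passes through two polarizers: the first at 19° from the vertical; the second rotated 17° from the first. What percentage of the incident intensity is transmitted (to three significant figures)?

Unpolarized light through the first polarizer → I₁ = 52.0 mW/cm²/2 = 26 mW/cm², polarized at 19°.
I₂ = I₁ · cos²(17°) = 26 · 0.9145 = 23.78 mW/cm².
That is 45.73% of the incident intensity.

≈ 45.7%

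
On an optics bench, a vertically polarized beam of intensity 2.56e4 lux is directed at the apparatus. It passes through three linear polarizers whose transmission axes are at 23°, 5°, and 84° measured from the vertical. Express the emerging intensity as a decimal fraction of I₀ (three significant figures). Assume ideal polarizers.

I/I₀ ≈ 0.0279

By Malus's law, I₁ = 2.56e4 lux · cos²(23°) = 2.169e+04 lux.
I₂ = I₁ · cos²(18°) = 2.169e+04 · 0.9045 = 1.962e+04 lux.
I₃ = I₂ · cos²(79°) = 1.962e+04 · 0.03641 = 714.3 lux.
Transmitted fraction = 0.0279.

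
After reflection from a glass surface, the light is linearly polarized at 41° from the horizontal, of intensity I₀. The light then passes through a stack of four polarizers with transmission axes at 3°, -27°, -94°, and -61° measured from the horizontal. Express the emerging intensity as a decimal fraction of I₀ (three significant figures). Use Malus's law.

By Malus's law, I₁ = I₀ cos²(3° − 41°) = I₀ cos²(38°) = 0.621 I₀.
I₂ = I₁ cos²(-27° − 3°) = 0.621 I₀ · cos²(30°) = 0.4657 I₀.
I₃ = I₂ cos²(-94° + 27°) = 0.4657 I₀ · cos²(67°) = 0.0711 I₀.
I₄ = I₃ cos²(-61° + 94°) = 0.0711 I₀ · cos²(33°) = 0.05001 I₀.
Transmitted fraction = 0.05001.

≈ 0.0500 I₀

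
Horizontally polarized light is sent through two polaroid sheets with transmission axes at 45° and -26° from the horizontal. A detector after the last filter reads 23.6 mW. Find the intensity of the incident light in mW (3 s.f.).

I₀ ≈ 445 mW

By Malus's law, I₁ = I₀ cos²(45° − 0°) = I₀ cos²(45°) = 0.5 I₀.
I₂ = I₁ cos²(-26° − 45°) = 0.5 I₀ · cos²(71°) = 0.053 I₀.
So 23.6 mW = 0.053 I₀, giving I₀ = 23.6/0.053 = 445.3 mW.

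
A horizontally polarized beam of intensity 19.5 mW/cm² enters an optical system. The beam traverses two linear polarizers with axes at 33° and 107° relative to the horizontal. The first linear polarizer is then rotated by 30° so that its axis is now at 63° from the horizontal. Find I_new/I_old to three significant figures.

Before rotation:
I₁ = I₀ cos²(33° − 0°) = I₀ cos²(33°) = 0.7034 I₀.
I₂ = I₁ cos²(107° − 33°) = 0.7034 I₀ · cos²(74°) = 0.05344 I₀.
After rotation:
I₁ = I₀ cos²(63° − 0°) = I₀ cos²(63°) = 0.2061 I₀.
I₂ = I₁ cos²(107° − 63°) = 0.2061 I₀ · cos²(44°) = 0.1067 I₀.
Ratio = 0.1067 / 0.05344 = 1.996.

I_new/I_old ≈ 2.00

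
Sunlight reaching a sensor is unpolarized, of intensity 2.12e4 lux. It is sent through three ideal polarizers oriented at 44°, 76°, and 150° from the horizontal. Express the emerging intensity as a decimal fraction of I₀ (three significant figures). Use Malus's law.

I/I₀ ≈ 0.0273

Unpolarized light through the first polarizer → I₁ = 2.12e4 lux/2 = 1.06e+04 lux, polarized at 44°.
I₂ = I₁ · cos²(32°) = 1.06e+04 · 0.7192 = 7623 lux.
I₃ = I₂ · cos²(74°) = 7623 · 0.07598 = 579.2 lux.
Transmitted fraction = 0.02732.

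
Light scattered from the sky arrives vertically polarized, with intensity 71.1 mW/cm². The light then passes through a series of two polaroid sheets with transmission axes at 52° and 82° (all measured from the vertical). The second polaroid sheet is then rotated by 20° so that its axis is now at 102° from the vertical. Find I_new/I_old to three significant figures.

I_new/I_old ≈ 0.551

Before rotation:
I₁ = I₀ cos²(52° − 0°) = I₀ cos²(52°) = 0.379 I₀.
I₂ = I₁ cos²(82° − 52°) = 0.379 I₀ · cos²(30°) = 0.2843 I₀.
After rotation:
I₁ = I₀ cos²(52° − 0°) = I₀ cos²(52°) = 0.379 I₀.
I₂ = I₁ cos²(102° − 52°) = 0.379 I₀ · cos²(50°) = 0.1566 I₀.
Ratio = 0.1566 / 0.2843 = 0.5509.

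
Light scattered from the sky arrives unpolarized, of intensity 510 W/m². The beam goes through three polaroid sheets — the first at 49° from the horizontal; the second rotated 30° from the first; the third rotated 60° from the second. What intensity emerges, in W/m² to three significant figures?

Unpolarized light through the first polarizer → I₁ = 510 W/m²/2 = 255 W/m², polarized at 49°.
I₂ = I₁ · cos²(30°) = 255 · 0.75 = 191.3 W/m².
I₃ = I₂ · cos²(60°) = 191.3 · 0.25 = 47.81 W/m².

I ≈ 47.8 W/m²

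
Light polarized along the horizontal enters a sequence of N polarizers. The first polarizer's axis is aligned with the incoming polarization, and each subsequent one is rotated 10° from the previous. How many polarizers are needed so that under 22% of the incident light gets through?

First polarizer is aligned with the polarization: full transmission.
Each further stage multiplies by cos²(10°) = 0.9698.
After N polarizers: T = 0.9698^(N−1). Require T < 0.22 ⇒ N−1 > ln(0.22)/ln(0.9698) = 49.45, so N−1 ≥ 50 and N = 51.
Check: N=51 gives T = 0.2163 < 0.22; N=50 gives T = 0.2231.

N = 51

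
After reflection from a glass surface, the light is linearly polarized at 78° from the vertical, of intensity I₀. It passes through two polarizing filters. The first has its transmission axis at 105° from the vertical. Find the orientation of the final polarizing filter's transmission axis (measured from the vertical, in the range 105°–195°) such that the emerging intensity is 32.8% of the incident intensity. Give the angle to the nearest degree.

θ ≈ 155°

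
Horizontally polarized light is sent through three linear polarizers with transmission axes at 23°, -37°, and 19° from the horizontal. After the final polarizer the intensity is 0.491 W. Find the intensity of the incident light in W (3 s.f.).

I₀ ≈ 7.41 W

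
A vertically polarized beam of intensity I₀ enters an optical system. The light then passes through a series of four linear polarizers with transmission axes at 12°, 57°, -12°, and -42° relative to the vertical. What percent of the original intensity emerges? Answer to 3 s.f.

≈ 4.61%

I₁ = I₀ cos²(12° − 0°) = I₀ cos²(12°) = 0.9568 I₀.
I₂ = I₁ cos²(57° − 12°) = 0.9568 I₀ · cos²(45°) = 0.4784 I₀.
I₃ = I₂ cos²(-12° − 57°) = 0.4784 I₀ · cos²(69°) = 0.06144 I₀.
I₄ = I₃ cos²(-42° + 12°) = 0.06144 I₀ · cos²(30°) = 0.04608 I₀.
That is 4.608% of the incident intensity.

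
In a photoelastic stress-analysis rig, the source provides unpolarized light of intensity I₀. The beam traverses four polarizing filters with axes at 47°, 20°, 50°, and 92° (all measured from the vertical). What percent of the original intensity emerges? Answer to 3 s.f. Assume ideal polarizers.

≈ 16.4%

Unpolarized light through the first polarizer → I₁ = ½ I₀, now polarized at 47°.
I₂ = I₁ cos²(20° − 47°) = 0.5 I₀ · cos²(27°) = 0.3969 I₀.
I₃ = I₂ cos²(50° − 20°) = 0.3969 I₀ · cos²(30°) = 0.2977 I₀.
I₄ = I₃ cos²(92° − 50°) = 0.2977 I₀ · cos²(42°) = 0.1644 I₀.
That is 16.44% of the incident intensity.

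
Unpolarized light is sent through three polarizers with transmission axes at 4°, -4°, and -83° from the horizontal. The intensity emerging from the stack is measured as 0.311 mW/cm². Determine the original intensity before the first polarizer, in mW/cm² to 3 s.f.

Unpolarized light through the first polarizer → I₁ = ½ I₀, now polarized at 4°.
I₂ = I₁ cos²(-4° − 4°) = 0.5 I₀ · cos²(8°) = 0.4903 I₀.
I₃ = I₂ cos²(-83° + 4°) = 0.4903 I₀ · cos²(79°) = 0.01785 I₀.
So 0.311 mW/cm² = 0.01785 I₀, giving I₀ = 0.311/0.01785 = 17.42 mW/cm².

I₀ ≈ 17.4 mW/cm²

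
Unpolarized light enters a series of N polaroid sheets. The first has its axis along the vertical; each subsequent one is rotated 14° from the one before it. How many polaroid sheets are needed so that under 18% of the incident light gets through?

First polarizer halves the unpolarized light: factor 1/2.
Each further stage multiplies by cos²(14°) = 0.9415.
After N polarizers: T = 0.5·0.9415^(N−1). Require T < 0.18 ⇒ N−1 > ln(0.18/0.5)/ln(0.9415) = 16.94, so N−1 ≥ 17 and N = 18.
Check: N=18 gives T = 0.1794 < 0.18; N=17 gives T = 0.1905.

N = 18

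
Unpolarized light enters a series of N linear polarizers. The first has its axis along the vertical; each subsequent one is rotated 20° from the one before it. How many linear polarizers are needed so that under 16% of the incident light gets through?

N = 11

First polarizer halves the unpolarized light: factor 1/2.
Each further stage multiplies by cos²(20°) = 0.883.
After N polarizers: T = 0.5·0.883^(N−1). Require T < 0.16 ⇒ N−1 > ln(0.16/0.5)/ln(0.883) = 9.16, so N−1 ≥ 10 and N = 11.
Check: N=11 gives T = 0.1441 < 0.16; N=10 gives T = 0.1632.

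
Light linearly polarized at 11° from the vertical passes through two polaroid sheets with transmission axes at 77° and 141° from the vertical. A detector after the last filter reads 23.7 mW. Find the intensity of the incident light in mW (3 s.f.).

I₀ ≈ 745 mW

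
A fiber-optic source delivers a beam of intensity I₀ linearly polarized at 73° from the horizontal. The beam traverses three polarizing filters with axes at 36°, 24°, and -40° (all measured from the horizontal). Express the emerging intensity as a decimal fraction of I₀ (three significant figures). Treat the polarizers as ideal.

I₁ = I₀ cos²(36° − 73°) = I₀ cos²(37°) = 0.6378 I₀.
I₂ = I₁ cos²(24° − 36°) = 0.6378 I₀ · cos²(12°) = 0.6102 I₀.
I₃ = I₂ cos²(-40° − 24°) = 0.6102 I₀ · cos²(64°) = 0.1173 I₀.
Transmitted fraction = 0.1173.

≈ 0.117 I₀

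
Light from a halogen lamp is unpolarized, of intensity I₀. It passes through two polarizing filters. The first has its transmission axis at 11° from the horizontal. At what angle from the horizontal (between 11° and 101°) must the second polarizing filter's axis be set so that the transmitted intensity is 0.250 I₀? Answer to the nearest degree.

θ ≈ 56°

Unpolarized light through the first polarizer → I₁ = ½ I₀, now polarized at 11°.
Need I₂/I₀ = 0.25, so cos²(θ − 11°) = 0.25 / 0.5 = 0.5.
θ − 11° = arccos(√0.5) = 45.0°, giving θ ≈ 11 + 45.0 = 56.0°.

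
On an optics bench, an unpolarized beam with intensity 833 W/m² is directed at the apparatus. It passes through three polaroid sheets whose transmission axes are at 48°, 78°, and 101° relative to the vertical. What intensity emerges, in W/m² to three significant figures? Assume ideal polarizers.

I ≈ 265 W/m²

Unpolarized light through the first polarizer → I₁ = 833 W/m²/2 = 416.5 W/m², polarized at 48°.
I₂ = I₁ · cos²(30°) = 416.5 · 0.75 = 312.4 W/m².
I₃ = I₂ · cos²(23°) = 312.4 · 0.8473 = 264.7 W/m².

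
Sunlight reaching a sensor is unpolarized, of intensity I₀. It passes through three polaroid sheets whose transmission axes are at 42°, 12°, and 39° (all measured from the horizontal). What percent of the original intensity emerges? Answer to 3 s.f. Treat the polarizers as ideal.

≈ 29.8%

Unpolarized light through the first polarizer → I₁ = ½ I₀, now polarized at 42°.
I₂ = I₁ cos²(12° − 42°) = 0.5 I₀ · cos²(30°) = 0.375 I₀.
I₃ = I₂ cos²(39° − 12°) = 0.375 I₀ · cos²(27°) = 0.2977 I₀.
That is 29.77% of the incident intensity.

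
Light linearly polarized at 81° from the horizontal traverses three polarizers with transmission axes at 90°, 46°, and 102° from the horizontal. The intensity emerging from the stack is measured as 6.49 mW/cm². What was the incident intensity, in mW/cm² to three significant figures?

I₀ ≈ 41.1 mW/cm²

I₁ = I₀ cos²(90° − 81°) = I₀ cos²(9°) = 0.9755 I₀.
I₂ = I₁ cos²(46° − 90°) = 0.9755 I₀ · cos²(44°) = 0.5048 I₀.
I₃ = I₂ cos²(102° − 46°) = 0.5048 I₀ · cos²(56°) = 0.1578 I₀.
So 6.49 mW/cm² = 0.1578 I₀, giving I₀ = 6.49/0.1578 = 41.12 mW/cm².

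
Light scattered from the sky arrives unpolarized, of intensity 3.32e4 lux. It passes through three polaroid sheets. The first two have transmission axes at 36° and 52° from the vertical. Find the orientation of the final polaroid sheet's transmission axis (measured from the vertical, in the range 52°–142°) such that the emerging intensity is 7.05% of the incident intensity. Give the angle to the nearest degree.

Unpolarized light through the first polarizer → I₁ = ½ I₀, now polarized at 36°.
I₂ = I₁ cos²(52° − 36°) = 0.5 I₀ · cos²(16°) = 0.462 I₀.
Need I₃/I₀ = 0.0705, so cos²(θ − 52°) = 0.0705 / 0.462 = 0.1526.
θ − 52° = arccos(√0.1526) = 67.0°, giving θ ≈ 52 + 67.0 = 119.0°.

θ ≈ 119°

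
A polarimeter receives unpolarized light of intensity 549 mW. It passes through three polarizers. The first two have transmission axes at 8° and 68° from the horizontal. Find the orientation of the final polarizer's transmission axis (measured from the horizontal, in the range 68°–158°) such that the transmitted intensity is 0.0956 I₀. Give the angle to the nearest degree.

θ ≈ 97°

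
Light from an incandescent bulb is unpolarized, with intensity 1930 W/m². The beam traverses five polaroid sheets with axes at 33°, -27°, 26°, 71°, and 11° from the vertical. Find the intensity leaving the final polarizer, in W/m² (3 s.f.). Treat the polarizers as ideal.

I ≈ 10.9 W/m²

Unpolarized light through the first polarizer → I₁ = 1930 W/m²/2 = 965 W/m², polarized at 33°.
I₂ = I₁ · cos²(60°) = 965 · 0.25 = 241.3 W/m².
I₃ = I₂ · cos²(53°) = 241.3 · 0.3622 = 87.38 W/m².
I₄ = I₃ · cos²(45°) = 87.38 · 0.5 = 43.69 W/m².
I₅ = I₄ · cos²(60°) = 43.69 · 0.25 = 10.92 W/m².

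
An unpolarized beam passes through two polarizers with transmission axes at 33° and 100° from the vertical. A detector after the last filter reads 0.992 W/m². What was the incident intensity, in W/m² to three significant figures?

Unpolarized light through the first polarizer → I₁ = ½ I₀, now polarized at 33°.
I₂ = I₁ cos²(100° − 33°) = 0.5 I₀ · cos²(67°) = 0.07634 I₀.
So 0.992 W/m² = 0.07634 I₀, giving I₀ = 0.992/0.07634 = 13 W/m².

I₀ ≈ 13.0 W/m²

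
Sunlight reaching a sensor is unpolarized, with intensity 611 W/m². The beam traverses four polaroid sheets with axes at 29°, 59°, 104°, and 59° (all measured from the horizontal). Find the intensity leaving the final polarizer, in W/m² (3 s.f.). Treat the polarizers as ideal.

I ≈ 57.3 W/m²

Unpolarized light through the first polarizer → I₁ = 611 W/m²/2 = 305.5 W/m², polarized at 29°.
I₂ = I₁ · cos²(30°) = 305.5 · 0.75 = 229.1 W/m².
I₃ = I₂ · cos²(45°) = 229.1 · 0.5 = 114.6 W/m².
I₄ = I₃ · cos²(45°) = 114.6 · 0.5 = 57.28 W/m².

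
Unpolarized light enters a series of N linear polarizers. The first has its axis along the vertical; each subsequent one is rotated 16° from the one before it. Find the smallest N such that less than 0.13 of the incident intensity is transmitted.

N = 19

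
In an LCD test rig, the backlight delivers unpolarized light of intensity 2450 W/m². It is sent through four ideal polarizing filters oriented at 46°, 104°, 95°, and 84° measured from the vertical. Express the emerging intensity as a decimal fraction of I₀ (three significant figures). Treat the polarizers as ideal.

I/I₀ ≈ 0.132

Unpolarized light through the first polarizer → I₁ = 2450 W/m²/2 = 1225 W/m², polarized at 46°.
I₂ = I₁ · cos²(58°) = 1225 · 0.2808 = 344 W/m².
I₃ = I₂ · cos²(9°) = 344 · 0.9755 = 335.6 W/m².
I₄ = I₃ · cos²(11°) = 335.6 · 0.9636 = 323.4 W/m².
Transmitted fraction = 0.132.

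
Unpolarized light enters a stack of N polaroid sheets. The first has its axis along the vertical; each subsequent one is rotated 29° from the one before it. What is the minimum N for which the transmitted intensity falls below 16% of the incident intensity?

N = 6

First polarizer halves the unpolarized light: factor 1/2.
Each further stage multiplies by cos²(29°) = 0.765.
After N polarizers: T = 0.5·0.765^(N−1). Require T < 0.16 ⇒ N−1 > ln(0.16/0.5)/ln(0.765) = 4.25, so N−1 ≥ 5 and N = 6.
Check: N=6 gives T = 0.131 < 0.16; N=5 gives T = 0.1712.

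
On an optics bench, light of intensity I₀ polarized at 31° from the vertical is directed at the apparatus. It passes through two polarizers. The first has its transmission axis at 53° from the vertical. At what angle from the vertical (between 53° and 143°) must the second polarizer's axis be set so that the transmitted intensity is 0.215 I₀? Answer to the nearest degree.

θ ≈ 113°

I₁ = I₀ cos²(53° − 31°) = I₀ cos²(22°) = 0.8597 I₀.
Need I₂/I₀ = 0.215, so cos²(θ − 53°) = 0.215 / 0.8597 = 0.2501.
θ − 53° = arccos(√0.2501) = 60.0°, giving θ ≈ 53 + 60.0 = 113.0°.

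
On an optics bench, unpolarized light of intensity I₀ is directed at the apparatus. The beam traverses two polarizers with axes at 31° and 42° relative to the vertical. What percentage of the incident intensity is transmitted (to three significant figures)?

Unpolarized light through the first polarizer → I₁ = ½ I₀, now polarized at 31°.
I₂ = I₁ cos²(42° − 31°) = 0.5 I₀ · cos²(11°) = 0.4818 I₀.
That is 48.18% of the incident intensity.

≈ 48.2%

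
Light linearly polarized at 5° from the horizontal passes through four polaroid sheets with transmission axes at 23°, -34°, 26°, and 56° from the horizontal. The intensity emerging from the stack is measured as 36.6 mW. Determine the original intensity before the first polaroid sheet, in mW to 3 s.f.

I₁ = I₀ cos²(23° − 5°) = I₀ cos²(18°) = 0.9045 I₀.
I₂ = I₁ cos²(-34° − 23°) = 0.9045 I₀ · cos²(57°) = 0.2683 I₀.
I₃ = I₂ cos²(26° + 34°) = 0.2683 I₀ · cos²(60°) = 0.06708 I₀.
I₄ = I₃ cos²(56° − 26°) = 0.06708 I₀ · cos²(30°) = 0.05031 I₀.
So 36.6 mW = 0.05031 I₀, giving I₀ = 36.6/0.05031 = 727.5 mW.

I₀ ≈ 728 mW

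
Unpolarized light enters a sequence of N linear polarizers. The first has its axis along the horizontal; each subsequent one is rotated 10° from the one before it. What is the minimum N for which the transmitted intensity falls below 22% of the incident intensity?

N = 28

First polarizer halves the unpolarized light: factor 1/2.
Each further stage multiplies by cos²(10°) = 0.9698.
After N polarizers: T = 0.5·0.9698^(N−1). Require T < 0.22 ⇒ N−1 > ln(0.22/0.5)/ln(0.9698) = 26.81, so N−1 ≥ 27 and N = 28.
Check: N=28 gives T = 0.2188 < 0.22; N=27 gives T = 0.2256.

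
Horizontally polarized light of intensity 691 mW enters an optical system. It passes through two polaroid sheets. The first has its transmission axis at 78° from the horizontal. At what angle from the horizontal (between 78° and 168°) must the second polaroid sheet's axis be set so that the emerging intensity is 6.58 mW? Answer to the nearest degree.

θ ≈ 140°

By Malus's law, I₁ = I₀ cos²(78° − 0°) = I₀ cos²(78°) = 0.04323 I₀.
Target fraction: 6.58 / 691 mW = 0.009522 of I₀.
Need I₂/I₀ = 0.009522, so cos²(θ − 78°) = 0.009522 / 0.04323 = 0.2203.
θ − 78° = arccos(√0.2203) = 62.0°, giving θ ≈ 78 + 62.0 = 140.0°.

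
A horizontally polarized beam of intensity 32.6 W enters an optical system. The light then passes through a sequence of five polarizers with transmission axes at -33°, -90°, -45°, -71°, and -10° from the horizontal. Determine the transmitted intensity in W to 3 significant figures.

I₁ = 32.6 W · cos²(33°) = 22.93 W.
I₂ = I₁ · cos²(57°) = 22.93 · 0.2966 = 6.802 W.
I₃ = I₂ · cos²(45°) = 6.802 · 0.5 = 3.401 W.
I₄ = I₃ · cos²(26°) = 3.401 · 0.8078 = 2.747 W.
I₅ = I₄ · cos²(61°) = 2.747 · 0.235 = 0.6457 W.

I ≈ 0.646 W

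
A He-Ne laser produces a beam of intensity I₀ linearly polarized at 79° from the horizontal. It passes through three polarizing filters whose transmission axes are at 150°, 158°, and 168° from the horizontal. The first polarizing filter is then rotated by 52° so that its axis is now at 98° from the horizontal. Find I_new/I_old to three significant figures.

Before rotation:
By Malus's law, I₁ = I₀ cos²(150° − 79°) = I₀ cos²(71°) = 0.106 I₀.
I₂ = I₁ cos²(158° − 150°) = 0.106 I₀ · cos²(8°) = 0.1039 I₀.
I₃ = I₂ cos²(168° − 158°) = 0.1039 I₀ · cos²(10°) = 0.1008 I₀.
After rotation:
I₁ = I₀ cos²(98° − 79°) = I₀ cos²(19°) = 0.894 I₀.
I₂ = I₁ cos²(158° − 98°) = 0.894 I₀ · cos²(60°) = 0.2235 I₀.
I₃ = I₂ cos²(168° − 158°) = 0.2235 I₀ · cos²(10°) = 0.2168 I₀.
Ratio = 0.2168 / 0.1008 = 2.15.

I_new/I_old ≈ 2.15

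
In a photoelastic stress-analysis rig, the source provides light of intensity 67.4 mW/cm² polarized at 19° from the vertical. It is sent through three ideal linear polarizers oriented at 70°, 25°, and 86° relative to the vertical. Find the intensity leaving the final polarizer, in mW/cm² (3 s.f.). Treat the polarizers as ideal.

I ≈ 3.14 mW/cm²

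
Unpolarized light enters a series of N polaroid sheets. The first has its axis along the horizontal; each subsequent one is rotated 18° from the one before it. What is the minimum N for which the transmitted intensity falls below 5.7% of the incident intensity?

N = 23

First polarizer halves the unpolarized light: factor 1/2.
Each further stage multiplies by cos²(18°) = 0.9045.
After N polarizers: T = 0.5·0.9045^(N−1). Require T < 0.057 ⇒ N−1 > ln(0.057/0.5)/ln(0.9045) = 21.64, so N−1 ≥ 22 and N = 23.
Check: N=23 gives T = 0.05496 < 0.057; N=22 gives T = 0.06076.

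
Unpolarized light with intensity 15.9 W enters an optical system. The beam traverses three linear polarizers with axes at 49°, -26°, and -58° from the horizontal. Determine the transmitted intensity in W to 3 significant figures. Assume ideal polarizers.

I ≈ 0.383 W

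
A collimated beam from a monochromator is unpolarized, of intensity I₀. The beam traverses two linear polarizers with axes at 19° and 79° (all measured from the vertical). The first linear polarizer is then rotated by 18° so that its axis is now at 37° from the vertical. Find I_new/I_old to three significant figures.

I_new/I_old ≈ 2.21

Before rotation:
Unpolarized light through the first polarizer → I₁ = ½ I₀, now polarized at 19°.
I₂ = I₁ cos²(79° − 19°) = 0.5 I₀ · cos²(60°) = 0.125 I₀.
After rotation:
Unpolarized light through the first polarizer → I₁ = ½ I₀, now polarized at 37°.
I₂ = I₁ cos²(79° − 37°) = 0.5 I₀ · cos²(42°) = 0.2761 I₀.
Ratio = 0.2761 / 0.125 = 2.209.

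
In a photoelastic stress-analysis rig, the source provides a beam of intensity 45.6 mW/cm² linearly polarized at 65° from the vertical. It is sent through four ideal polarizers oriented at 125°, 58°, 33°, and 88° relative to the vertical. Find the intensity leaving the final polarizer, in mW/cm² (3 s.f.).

By Malus's law, I₁ = 45.6 mW/cm² · cos²(60°) = 11.4 mW/cm².
I₂ = I₁ · cos²(67°) = 11.4 · 0.1527 = 1.74 mW/cm².
I₃ = I₂ · cos²(25°) = 1.74 · 0.8214 = 1.43 mW/cm².
I₄ = I₃ · cos²(55°) = 1.43 · 0.329 = 0.4703 mW/cm².

I ≈ 0.470 mW/cm²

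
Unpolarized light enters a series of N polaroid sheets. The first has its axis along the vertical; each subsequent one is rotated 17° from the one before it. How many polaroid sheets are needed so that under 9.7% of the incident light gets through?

First polarizer halves the unpolarized light: factor 1/2.
Each further stage multiplies by cos²(17°) = 0.9145.
After N polarizers: T = 0.5·0.9145^(N−1). Require T < 0.097 ⇒ N−1 > ln(0.097/0.5)/ln(0.9145) = 18.35, so N−1 ≥ 19 and N = 20.
Check: N=20 gives T = 0.09154 < 0.097; N=19 gives T = 0.1001.

N = 20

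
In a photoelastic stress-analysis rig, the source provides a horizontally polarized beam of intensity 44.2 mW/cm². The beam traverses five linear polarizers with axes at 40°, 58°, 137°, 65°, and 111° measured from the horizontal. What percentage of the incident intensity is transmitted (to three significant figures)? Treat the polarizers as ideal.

I₁ = 44.2 mW/cm² · cos²(40°) = 25.94 mW/cm².
I₂ = I₁ · cos²(18°) = 25.94 · 0.9045 = 23.46 mW/cm².
I₃ = I₂ · cos²(79°) = 23.46 · 0.03641 = 0.8542 mW/cm².
I₄ = I₃ · cos²(72°) = 0.8542 · 0.09549 = 0.08157 mW/cm².
I₅ = I₄ · cos²(46°) = 0.08157 · 0.4826 = 0.03936 mW/cm².
That is 0.08905% of the incident intensity.

≈ 0.0890%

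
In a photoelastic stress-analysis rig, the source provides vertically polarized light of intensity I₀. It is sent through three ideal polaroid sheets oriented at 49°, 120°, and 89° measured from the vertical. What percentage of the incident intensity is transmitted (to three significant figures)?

I₁ = I₀ cos²(49° − 0°) = I₀ cos²(49°) = 0.4304 I₀.
I₂ = I₁ cos²(120° − 49°) = 0.4304 I₀ · cos²(71°) = 0.04562 I₀.
I₃ = I₂ cos²(89° − 120°) = 0.04562 I₀ · cos²(31°) = 0.03352 I₀.
That is 3.352% of the incident intensity.

≈ 3.35%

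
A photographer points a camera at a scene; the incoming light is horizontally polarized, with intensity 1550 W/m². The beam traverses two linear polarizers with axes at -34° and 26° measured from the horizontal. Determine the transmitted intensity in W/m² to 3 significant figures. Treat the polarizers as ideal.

I ≈ 266 W/m²

I₁ = 1550 W/m² · cos²(34°) = 1065 W/m².
I₂ = I₁ · cos²(60°) = 1065 · 0.25 = 266.3 W/m².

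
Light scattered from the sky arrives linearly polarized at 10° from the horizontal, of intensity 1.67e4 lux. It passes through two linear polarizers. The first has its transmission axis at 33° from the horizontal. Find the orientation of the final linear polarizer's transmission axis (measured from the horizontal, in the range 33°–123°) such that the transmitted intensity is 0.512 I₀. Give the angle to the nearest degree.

I₁ = I₀ cos²(33° − 10°) = I₀ cos²(23°) = 0.8473 I₀.
Need I₂/I₀ = 0.512, so cos²(θ − 33°) = 0.512 / 0.8473 = 0.6043.
θ − 33° = arccos(√0.6043) = 39.0°, giving θ ≈ 33 + 39.0 = 72.0°.

θ ≈ 72°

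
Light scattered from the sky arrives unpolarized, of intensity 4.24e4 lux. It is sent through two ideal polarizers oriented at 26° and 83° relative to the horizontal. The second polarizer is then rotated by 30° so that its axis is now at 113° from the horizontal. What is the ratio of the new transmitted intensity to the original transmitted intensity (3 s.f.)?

I_new/I_old ≈ 0.00923

Before rotation:
Unpolarized light through the first polarizer → I₁ = ½ I₀, now polarized at 26°.
I₂ = I₁ cos²(83° − 26°) = 0.5 I₀ · cos²(57°) = 0.1483 I₀.
After rotation:
Unpolarized light through the first polarizer → I₁ = ½ I₀, now polarized at 26°.
I₂ = I₁ cos²(113° − 26°) = 0.5 I₀ · cos²(87°) = 0.00137 I₀.
Ratio = 0.00137 / 0.1483 = 0.009234.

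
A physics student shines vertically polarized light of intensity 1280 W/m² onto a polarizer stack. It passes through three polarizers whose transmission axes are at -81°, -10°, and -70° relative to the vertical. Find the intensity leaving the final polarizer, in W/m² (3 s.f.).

I ≈ 0.830 W/m²

I₁ = 1280 W/m² · cos²(81°) = 31.32 W/m².
I₂ = I₁ · cos²(71°) = 31.32 · 0.106 = 3.32 W/m².
I₃ = I₂ · cos²(60°) = 3.32 · 0.25 = 0.83 W/m².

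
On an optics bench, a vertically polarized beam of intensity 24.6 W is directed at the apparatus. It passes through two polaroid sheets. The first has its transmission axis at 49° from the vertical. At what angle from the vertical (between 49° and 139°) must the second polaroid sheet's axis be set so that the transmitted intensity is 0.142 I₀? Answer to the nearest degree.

θ ≈ 104°

By Malus's law, I₁ = I₀ cos²(49° − 0°) = I₀ cos²(49°) = 0.4304 I₀.
Need I₂/I₀ = 0.142, so cos²(θ − 49°) = 0.142 / 0.4304 = 0.3299.
θ − 49° = arccos(√0.3299) = 54.9°, giving θ ≈ 49 + 54.9 = 103.9°.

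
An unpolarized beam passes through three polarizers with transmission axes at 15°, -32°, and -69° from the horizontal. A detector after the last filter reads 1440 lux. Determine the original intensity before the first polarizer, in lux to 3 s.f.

I₀ ≈ 9710 lux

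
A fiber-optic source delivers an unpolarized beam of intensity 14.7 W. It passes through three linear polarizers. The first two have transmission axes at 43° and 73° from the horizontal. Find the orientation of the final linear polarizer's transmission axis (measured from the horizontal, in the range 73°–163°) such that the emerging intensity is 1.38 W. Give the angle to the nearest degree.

θ ≈ 133°

Unpolarized light through the first polarizer → I₁ = ½ I₀, now polarized at 43°.
I₂ = I₁ cos²(73° − 43°) = 0.5 I₀ · cos²(30°) = 0.375 I₀.
Target fraction: 1.38 / 14.7 W = 0.09388 of I₀.
Need I₃/I₀ = 0.09388, so cos²(θ − 73°) = 0.09388 / 0.375 = 0.2503.
θ − 73° = arccos(√0.2503) = 60.0°, giving θ ≈ 73 + 60.0 = 133.0°.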